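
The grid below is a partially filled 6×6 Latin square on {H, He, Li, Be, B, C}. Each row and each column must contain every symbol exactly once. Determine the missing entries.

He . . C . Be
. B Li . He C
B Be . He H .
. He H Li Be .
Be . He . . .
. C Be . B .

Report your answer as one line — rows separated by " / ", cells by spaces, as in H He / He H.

(r1,c3): row 1 has {He,Be,C}; column 3 has {H,He,Li,Be}, so it must be B.
(r1,c5): row 1 has {He,Be,B,C}; column 5 has {H,He,Be,B}, so it must be Li.
(r2,c1): row 2 has {He,Li,B,C}; column 1 has {He,Be,B}, so it must be H.
(r2,c4): row 2 has {H,He,Li,B,C}; column 4 has {He,Li,C}, so it must be Be.
(r3,c3): row 3 has {H,He,Be,B}; column 3 has {H,He,Li,Be,B}, so it must be C.
(r3,c6): row 3 has {H,He,Be,B,C}; column 6 has {Be,C}, so it must be Li.
(r4,c1): row 4 has {H,He,Li,Be}; column 1 has {H,He,Be,B}, so it must be C.
(r4,c6): row 4 has {H,He,Li,Be,C}; column 6 has {Li,Be,C}, so it must be B.
(r5,c5): row 5 has {He,Be}; column 5 has {H,He,Li,Be,B}, so it must be C.
(r5,c6): row 5 has {He,Be,C}; column 6 has {Li,Be,B,C}, so it must be H.
(r6,c1): row 6 has {Be,B,C}; column 1 has {H,He,Be,B,C}, so it must be Li.
(r6,c4): row 6 has {Li,Be,B,C}; column 4 has {He,Li,Be,C}, so it must be H.
(r6,c6): row 6 has {H,Li,Be,B,C}; column 6 has {H,Li,Be,B,C}, so it must be He.
(r1,c2): row 1 has {He,Li,Be,B,C}; column 2 has {He,Be,B,C}, so it must be H.
(r5,c2): row 5 has {H,He,Be,C}; column 2 has {H,He,Be,B,C}, so it must be Li.
(r5,c4): row 5 has {H,He,Li,Be,C}; column 4 has {H,He,Li,Be,C}, so it must be B.

He H B C Li Be / H B Li Be He C / B Be C He H Li / C He H Li Be B / Be Li He B C H / Li C Be H B He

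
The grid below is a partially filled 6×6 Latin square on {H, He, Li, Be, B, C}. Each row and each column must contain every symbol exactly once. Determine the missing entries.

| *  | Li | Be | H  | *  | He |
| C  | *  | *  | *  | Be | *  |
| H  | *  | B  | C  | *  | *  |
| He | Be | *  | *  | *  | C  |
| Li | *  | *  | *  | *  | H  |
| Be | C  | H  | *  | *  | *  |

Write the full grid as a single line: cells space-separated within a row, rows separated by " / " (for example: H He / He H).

B Li Be H C He / C H He Li Be B / H He B C Li Be / He Be Li B H C / Li B C Be He H / Be C H He B Li

(r1,c1) = B
(r1,c5) = C
(r3,c2) = He
(r3,c5) = Li
(r3,c6) = Be
(r4,c3) = Li
(r4,c4) = B
(r4,c5) = H
(r5,c2) = B
(r5,c5) = He
(r6,c5) = B
(r6,c6) = Li
(r2,c2) = H
(r2,c3) = He
(r2,c4) = Li
(r2,c6) = B
(r5,c3) = C
(r5,c4) = Be
(r6,c4) = He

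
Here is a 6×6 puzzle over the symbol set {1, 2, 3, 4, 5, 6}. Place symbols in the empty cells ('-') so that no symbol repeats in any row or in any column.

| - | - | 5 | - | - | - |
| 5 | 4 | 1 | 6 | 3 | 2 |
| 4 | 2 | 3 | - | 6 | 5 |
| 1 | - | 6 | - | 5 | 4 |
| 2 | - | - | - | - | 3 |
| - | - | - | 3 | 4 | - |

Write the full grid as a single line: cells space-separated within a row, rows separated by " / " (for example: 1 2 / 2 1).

3 1 5 4 2 6 / 5 4 1 6 3 2 / 4 2 3 1 6 5 / 1 3 6 2 5 4 / 2 6 4 5 1 3 / 6 5 2 3 4 1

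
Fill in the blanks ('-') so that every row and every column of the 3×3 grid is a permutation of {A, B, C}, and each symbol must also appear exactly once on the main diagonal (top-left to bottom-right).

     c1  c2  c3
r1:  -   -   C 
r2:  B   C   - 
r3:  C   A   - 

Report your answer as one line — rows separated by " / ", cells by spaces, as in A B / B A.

A B C / B C A / C A B

(r1,c1) = A
(r1,c2) = B
(r2,c3) = A
(r3,c3) = B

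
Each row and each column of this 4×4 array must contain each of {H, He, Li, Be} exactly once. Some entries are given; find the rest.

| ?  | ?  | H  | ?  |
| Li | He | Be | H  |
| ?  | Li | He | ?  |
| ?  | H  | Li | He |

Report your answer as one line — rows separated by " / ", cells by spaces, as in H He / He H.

He Be H Li / Li He Be H / H Li He Be / Be H Li He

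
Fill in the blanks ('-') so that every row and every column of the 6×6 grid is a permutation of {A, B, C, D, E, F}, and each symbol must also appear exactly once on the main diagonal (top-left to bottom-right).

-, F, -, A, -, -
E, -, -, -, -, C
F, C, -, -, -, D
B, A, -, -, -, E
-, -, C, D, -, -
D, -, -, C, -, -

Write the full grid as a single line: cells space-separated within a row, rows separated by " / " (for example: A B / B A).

C F E A D B / E D A B F C / F C B E A D / B A D F C E / A B C D E F / D E F C B A

Cell (r1,c1): row 1 has {A,F}; column 1 has {B,D,E,F}; the diagonal is empty so far → C.
Cell (r1,c6): row 1 has {A,C,F}; column 6 has {C,D,E} → B.
Cell (r4,c4): row 4 has {A,B,E}; column 4 has {A,C,D}; the diagonal has {C} → F.
Cell (r5,c1): row 5 has {C,D}; column 1 has {B,C,D,E,F} → A.
Cell (r5,c6): row 5 has {A,C,D}; column 6 has {B,C,D,E} → F.
Cell (r6,c6): row 6 has {C,D}; column 6 has {B,C,D,E,F}; the diagonal has {C,F} → A.
Cell (r2,c4): row 2 has {C,E}; column 4 has {A,C,D,F} → B.
Cell (r3,c4): row 3 has {C,D,F}; column 4 has {A,B,C,D,F} → E.
Cell (r4,c3): row 4 has {A,B,E,F}; column 3 has {C} → D.
Cell (r4,c5): row 4 has {A,B,D,E,F}; column 5 is empty so far → C.
Cell (r1,c3): row 1 has {A,B,C,F}; column 3 has {C,D} → E.
Cell (r1,c5): row 1 has {A,B,C,E,F}; column 5 has {C} → D.
Cell (r2,c2): row 2 has {B,C,E}; column 2 has {A,C,F}; the diagonal has {A,C,F} → D.
Cell (r3,c3): row 3 has {C,D,E,F}; column 3 has {C,D,E}; the diagonal has {A,C,D,F} → B.
Cell (r3,c5): row 3 has {B,C,D,E,F}; column 5 has {C,D} → A.
Cell (r5,c5): row 5 has {A,C,D,F}; column 5 has {A,C,D}; the diagonal has {A,B,C,D,F} → E.
Cell (r6,c3): row 6 has {A,C,D}; column 3 has {B,C,D,E} → F.
Cell (r6,c5): row 6 has {A,C,D,F}; column 5 has {A,C,D,E} → B.
Cell (r2,c3): row 2 has {B,C,D,E}; column 3 has {B,C,D,E,F} → A.
Cell (r2,c5): row 2 has {A,B,C,D,E}; column 5 has {A,B,C,D,E} → F.
Cell (r5,c2): row 5 has {A,C,D,E,F}; column 2 has {A,C,D,F} → B.
Cell (r6,c2): row 6 has {A,B,C,D,F}; column 2 has {A,B,C,D,F} → E.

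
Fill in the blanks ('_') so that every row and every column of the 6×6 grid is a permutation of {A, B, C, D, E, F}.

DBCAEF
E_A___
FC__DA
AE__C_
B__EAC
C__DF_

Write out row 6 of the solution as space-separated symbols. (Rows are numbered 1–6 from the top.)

C A B D F E

(r2,c5) = B
(r2,c6) = D
(r3,c4) = B
(r4,c4) = F
(r4,c6) = B
(r6,c2) = A
(r6,c6) = E
(r2,c2) = F
(r2,c4) = C
(r3,c3) = E
(r4,c3) = D
(r5,c2) = D
(r5,c3) = F
(r6,c3) = B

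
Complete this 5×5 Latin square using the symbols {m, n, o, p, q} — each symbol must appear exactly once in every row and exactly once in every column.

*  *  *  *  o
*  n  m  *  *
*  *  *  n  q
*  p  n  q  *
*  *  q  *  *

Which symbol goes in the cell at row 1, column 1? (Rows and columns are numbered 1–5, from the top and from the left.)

(r1,c3) = p
(r1,c4) = m
(r2,c5) = p
(r3,c3) = o
(r4,c5) = m
(r5,c5) = n
(r1,c2) = q
(r2,c4) = o
(r3,c2) = m
(r4,c1) = o
(r5,c2) = o
(r5,c4) = p
(r1,c1) = n

n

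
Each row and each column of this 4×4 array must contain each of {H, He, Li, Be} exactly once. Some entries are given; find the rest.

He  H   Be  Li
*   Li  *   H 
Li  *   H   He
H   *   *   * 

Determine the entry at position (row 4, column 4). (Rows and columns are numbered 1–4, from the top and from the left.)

Be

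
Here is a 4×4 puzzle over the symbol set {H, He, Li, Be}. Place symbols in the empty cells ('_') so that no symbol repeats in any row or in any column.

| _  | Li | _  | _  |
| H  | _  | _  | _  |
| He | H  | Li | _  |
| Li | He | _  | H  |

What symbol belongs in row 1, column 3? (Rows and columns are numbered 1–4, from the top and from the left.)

At row 1, column 1: row 1 has {Li}; column 1 has {H,He,Li}; that leaves Be.
At row 1, column 4: row 1 has {Li,Be}; column 4 has {H}; that leaves He.
At row 2, column 2: row 2 has {H}; column 2 has {H,He,Li}; that leaves Be.
At row 2, column 3: row 2 has {H,Be}; column 3 has {Li}; that leaves He.
At row 2, column 4: row 2 has {H,He,Be}; column 4 has {H,He}; that leaves Li.
At row 3, column 4: row 3 has {H,He,Li}; column 4 has {H,He,Li}; that leaves Be.
At row 4, column 3: row 4 has {H,He,Li}; column 3 has {He,Li}; that leaves Be.
At row 1, column 3: row 1 has {He,Li,Be}; column 3 has {He,Li,Be}; that leaves H.

H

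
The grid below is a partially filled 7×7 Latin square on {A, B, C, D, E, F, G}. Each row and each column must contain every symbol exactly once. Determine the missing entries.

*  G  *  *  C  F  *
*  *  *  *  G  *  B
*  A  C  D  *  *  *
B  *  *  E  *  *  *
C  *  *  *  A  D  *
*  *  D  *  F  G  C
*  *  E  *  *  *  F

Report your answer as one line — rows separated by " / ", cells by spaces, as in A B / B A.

(r4,c5) = D
(r7,c5) = B
(r3,c5) = E
(r3,c6) = B
(r3,c7) = G
(r4,c7) = A
(r5,c7) = E
(r1,c7) = D
(r3,c1) = F
(r4,c6) = C
(r7,c6) = A
(r2,c6) = E
(r4,c2) = F
(r4,c3) = G
(r5,c2) = B
(r5,c3) = F
(r5,c4) = G
(r6,c2) = E
(r7,c4) = C
(r2,c3) = A
(r2,c4) = F
(r6,c1) = A
(r6,c4) = B
(r7,c2) = D
(r1,c1) = E
(r1,c3) = B
(r1,c4) = A
(r2,c1) = D
(r2,c2) = C
(r7,c1) = G

E G B A C F D / D C A F G E B / F A C D E B G / B F G E D C A / C B F G A D E / A E D B F G C / G D E C B A F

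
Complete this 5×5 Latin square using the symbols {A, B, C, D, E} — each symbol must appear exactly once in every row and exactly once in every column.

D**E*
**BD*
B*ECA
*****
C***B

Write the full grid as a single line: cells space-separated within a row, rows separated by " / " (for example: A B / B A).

row 1 has {D,E}; column 5 has {A,B} — only C is left for (r1,c5).
row 2 has {B,D}; column 5 has {A,B,C} — only E is left for (r2,c5).
row 3 has {A,B,C,E}; column 2 is empty so far — only D is left for (r3,c2).
row 4 is empty so far; column 5 has {A,B,C,E} — only D is left for (r4,c5).
row 5 has {B,C}; column 4 has {C,D,E} — only A is left for (r5,c4).
row 1 has {C,D,E}; column 3 has {B,E} — only A is left for (r1,c3).
row 2 has {B,D,E}; column 1 has {B,C,D} — only A is left for (r2,c1).
row 2 has {A,B,D,E}; column 2 has {D} — only C is left for (r2,c2).
row 4 has {D}; column 1 has {A,B,C,D} — only E is left for (r4,c1).
row 4 has {D,E}; column 3 has {A,B,E} — only C is left for (r4,c3).
row 4 has {C,D,E}; column 4 has {A,C,D,E} — only B is left for (r4,c4).
row 5 has {A,B,C}; column 2 has {C,D} — only E is left for (r5,c2).
row 5 has {A,B,C,E}; column 3 has {A,B,C,E} — only D is left for (r5,c3).
row 1 has {A,C,D,E}; column 2 has {C,D,E} — only B is left for (r1,c2).
row 4 has {B,C,D,E}; column 2 has {B,C,D,E} — only A is left for (r4,c2).

D B A E C / A C B D E / B D E C A / E A C B D / C E D A B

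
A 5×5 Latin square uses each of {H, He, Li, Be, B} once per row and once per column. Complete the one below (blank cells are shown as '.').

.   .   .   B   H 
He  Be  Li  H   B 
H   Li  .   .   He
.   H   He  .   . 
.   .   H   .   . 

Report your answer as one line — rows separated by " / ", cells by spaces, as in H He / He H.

(r1,c2) = He
(r1,c3) = Be
(r3,c3) = B
(r3,c4) = Be
(r4,c4) = Li
(r4,c5) = Be
(r5,c2) = B
(r5,c4) = He
(r5,c5) = Li
(r1,c1) = Li
(r4,c1) = B
(r5,c1) = Be

Li He Be B H / He Be Li H B / H Li B Be He / B H He Li Be / Be B H He Li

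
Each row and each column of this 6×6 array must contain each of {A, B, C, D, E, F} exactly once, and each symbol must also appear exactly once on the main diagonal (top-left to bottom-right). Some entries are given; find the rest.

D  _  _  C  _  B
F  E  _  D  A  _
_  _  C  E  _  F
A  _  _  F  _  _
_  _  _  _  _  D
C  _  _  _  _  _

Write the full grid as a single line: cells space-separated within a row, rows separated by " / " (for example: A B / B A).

D F A C E B / F E B D A C / B A C E D F / A B D F C E / E C F A B D / C D E B F A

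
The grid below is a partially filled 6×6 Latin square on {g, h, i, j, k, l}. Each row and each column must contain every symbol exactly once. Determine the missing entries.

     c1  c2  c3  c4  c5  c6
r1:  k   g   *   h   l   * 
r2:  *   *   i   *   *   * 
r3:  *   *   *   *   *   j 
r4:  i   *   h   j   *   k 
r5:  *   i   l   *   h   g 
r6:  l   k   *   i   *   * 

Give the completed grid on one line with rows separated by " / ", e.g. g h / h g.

k g j h l i / h j i g k l / g h k l i j / i l h j g k / j i l k h g / l k g i j h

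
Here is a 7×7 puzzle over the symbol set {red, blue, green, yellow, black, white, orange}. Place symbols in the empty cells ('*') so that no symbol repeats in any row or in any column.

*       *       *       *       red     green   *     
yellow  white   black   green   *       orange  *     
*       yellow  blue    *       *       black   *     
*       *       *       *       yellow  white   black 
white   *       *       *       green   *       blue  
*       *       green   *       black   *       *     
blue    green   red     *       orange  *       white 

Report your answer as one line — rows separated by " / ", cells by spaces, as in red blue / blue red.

(r2,c5) = blue
(r2,c7) = red
(r3,c5) = white
(r4,c3) = orange
(r5,c3) = yellow
(r5,c6) = red
(r7,c6) = yellow
(r1,c3) = white
(r6,c6) = blue
(r7,c4) = black
(r5,c4) = orange
(r3,c4) = red
(r4,c4) = blue
(r5,c2) = black
(r1,c4) = yellow
(r1,c7) = orange
(r3,c7) = green
(r4,c2) = red
(r6,c2) = orange
(r6,c4) = white
(r6,c7) = yellow
(r1,c1) = black
(r1,c2) = blue
(r3,c1) = orange
(r4,c1) = green
(r6,c1) = red

black blue white yellow red green orange / yellow white black green blue orange red / orange yellow blue red white black green / green red orange blue yellow white black / white black yellow orange green red blue / red orange green white black blue yellow / blue green red black orange yellow white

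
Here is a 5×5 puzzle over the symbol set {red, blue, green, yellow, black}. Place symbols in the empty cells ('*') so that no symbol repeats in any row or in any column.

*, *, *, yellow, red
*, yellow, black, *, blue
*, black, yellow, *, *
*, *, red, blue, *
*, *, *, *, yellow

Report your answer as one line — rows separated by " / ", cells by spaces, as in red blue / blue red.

black blue green yellow red / red yellow black green blue / blue black yellow red green / yellow green red blue black / green red blue black yellow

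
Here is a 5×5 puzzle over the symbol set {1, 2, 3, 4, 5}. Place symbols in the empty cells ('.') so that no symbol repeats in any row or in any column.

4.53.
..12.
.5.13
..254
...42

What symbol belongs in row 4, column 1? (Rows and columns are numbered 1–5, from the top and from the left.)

1

Cell (r1,c5): row 1 has {3,4,5}; column 5 has {2,3,4} → 1.
Cell (r2,c5): row 2 has {1,2}; column 5 has {1,2,3,4} → 5.
Cell (r3,c1): row 3 has {1,3,5}; column 1 has {4} → 2.
Cell (r3,c3): row 3 has {1,2,3,5}; column 3 has {1,2,5} → 4.
Cell (r5,c3): row 5 has {2,4}; column 3 has {1,2,4,5} → 3.
Cell (r1,c2): row 1 has {1,3,4,5}; column 2 has {5} → 2.
Cell (r2,c1): row 2 has {1,2,5}; column 1 has {2,4} → 3.
Cell (r2,c2): row 2 has {1,2,3,5}; column 2 has {2,5} → 4.
Cell (r4,c1): row 4 has {2,4,5}; column 1 has {2,3,4} → 1.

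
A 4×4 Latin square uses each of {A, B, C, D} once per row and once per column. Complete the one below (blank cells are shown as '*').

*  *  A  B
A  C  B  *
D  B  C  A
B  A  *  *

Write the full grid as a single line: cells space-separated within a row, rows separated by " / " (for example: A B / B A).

C D A B / A C B D / D B C A / B A D C

(r1,c1): row 1 has {A,B}; column 1 has {A,B,D}, so it must be C.
(r1,c2): row 1 has {A,B,C}; column 2 has {A,B,C}, so it must be D.
(r2,c4): row 2 has {A,B,C}; column 4 has {A,B}, so it must be D.
(r4,c3): row 4 has {A,B}; column 3 has {A,B,C}, so it must be D.
(r4,c4): row 4 has {A,B,D}; column 4 has {A,B,D}, so it must be C.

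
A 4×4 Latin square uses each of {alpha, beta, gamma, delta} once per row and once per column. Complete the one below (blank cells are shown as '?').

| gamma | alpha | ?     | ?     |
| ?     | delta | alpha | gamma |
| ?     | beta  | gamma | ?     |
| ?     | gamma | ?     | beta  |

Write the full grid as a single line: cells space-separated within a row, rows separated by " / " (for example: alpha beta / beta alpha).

gamma alpha beta delta / beta delta alpha gamma / delta beta gamma alpha / alpha gamma delta beta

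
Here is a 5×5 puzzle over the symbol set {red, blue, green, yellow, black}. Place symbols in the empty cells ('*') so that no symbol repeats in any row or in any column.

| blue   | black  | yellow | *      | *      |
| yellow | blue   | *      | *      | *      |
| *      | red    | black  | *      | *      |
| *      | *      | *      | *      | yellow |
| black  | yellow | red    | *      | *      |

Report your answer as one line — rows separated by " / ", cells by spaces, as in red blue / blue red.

blue black yellow green red / yellow blue green red black / green red black yellow blue / red green blue black yellow / black yellow red blue green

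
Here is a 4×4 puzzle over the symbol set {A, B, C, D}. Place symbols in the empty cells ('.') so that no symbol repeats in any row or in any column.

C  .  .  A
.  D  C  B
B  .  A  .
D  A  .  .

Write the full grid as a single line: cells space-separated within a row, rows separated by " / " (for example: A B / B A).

C B D A / A D C B / B C A D / D A B C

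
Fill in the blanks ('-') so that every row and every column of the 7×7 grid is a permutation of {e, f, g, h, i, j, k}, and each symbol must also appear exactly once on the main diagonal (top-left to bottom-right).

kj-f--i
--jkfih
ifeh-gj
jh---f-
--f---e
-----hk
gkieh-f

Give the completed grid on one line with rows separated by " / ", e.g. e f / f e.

At row 1, column 6: row 1 has {f,i,j,k}; column 6 has {f,g,h,i}; that leaves e.
At row 2, column 1: row 2 has {f,h,i,j,k}; column 1 has {g,i,j,k}; that leaves e.
At row 2, column 2: row 2 has {e,f,h,i,j,k}; column 2 has {f,h,j,k}; the diagonal has {e,f,h,k}; that leaves g.
At row 3, column 5: row 3 has {e,f,g,h,i,j}; column 5 has {f,h}; that leaves k.
At row 4, column 4: row 4 has {f,h,j}; column 4 has {e,f,h,k}; the diagonal has {e,f,g,h,k}; that leaves i.
At row 4, column 7: row 4 has {f,h,i,j}; column 7 has {e,f,h,i,j,k}; that leaves g.
At row 5, column 1: row 5 has {e,f}; column 1 has {e,g,i,j,k}; that leaves h.
At row 5, column 2: row 5 has {e,f,h}; column 2 has {f,g,h,j,k}; that leaves i.
At row 5, column 5: row 5 has {e,f,h,i}; column 5 has {f,h,k}; the diagonal has {e,f,g,h,i,k}; that leaves j.
At row 5, column 6: row 5 has {e,f,h,i,j}; column 6 has {e,f,g,h,i}; that leaves k.
At row 6, column 1: row 6 has {h,k}; column 1 has {e,g,h,i,j,k}; that leaves f.
At row 6, column 2: row 6 has {f,h,k}; column 2 has {f,g,h,i,j,k}; that leaves e.
At row 6, column 3: row 6 has {e,f,h,k}; column 3 has {e,f,i,j}; that leaves g.
At row 6, column 4: row 6 has {e,f,g,h,k}; column 4 has {e,f,h,i,k}; that leaves j.
At row 6, column 5: row 6 has {e,f,g,h,j,k}; column 5 has {f,h,j,k}; that leaves i.
At row 7, column 6: row 7 has {e,f,g,h,i,k}; column 6 has {e,f,g,h,i,k}; that leaves j.
At row 1, column 3: row 1 has {e,f,i,j,k}; column 3 has {e,f,g,i,j}; that leaves h.
At row 1, column 5: row 1 has {e,f,h,i,j,k}; column 5 has {f,h,i,j,k}; that leaves g.
At row 4, column 3: row 4 has {f,g,h,i,j}; column 3 has {e,f,g,h,i,j}; that leaves k.
At row 4, column 5: row 4 has {f,g,h,i,j,k}; column 5 has {f,g,h,i,j,k}; that leaves e.
At row 5, column 4: row 5 has {e,f,h,i,j,k}; column 4 has {e,f,h,i,j,k}; that leaves g.

k j h f g e i / e g j k f i h / i f e h k g j / j h k i e f g / h i f g j k e / f e g j i h k / g k i e h j f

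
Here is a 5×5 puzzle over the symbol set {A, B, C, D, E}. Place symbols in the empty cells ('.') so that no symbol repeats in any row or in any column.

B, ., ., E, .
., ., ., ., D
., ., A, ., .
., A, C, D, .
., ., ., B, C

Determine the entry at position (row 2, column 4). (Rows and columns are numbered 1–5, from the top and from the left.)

A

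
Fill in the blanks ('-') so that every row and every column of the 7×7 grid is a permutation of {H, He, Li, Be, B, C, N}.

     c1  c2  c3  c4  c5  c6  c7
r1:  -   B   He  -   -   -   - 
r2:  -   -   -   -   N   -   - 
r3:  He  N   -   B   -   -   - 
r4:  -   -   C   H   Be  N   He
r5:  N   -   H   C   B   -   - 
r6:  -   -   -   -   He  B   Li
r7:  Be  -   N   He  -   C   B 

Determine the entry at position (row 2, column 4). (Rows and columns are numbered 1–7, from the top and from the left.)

Li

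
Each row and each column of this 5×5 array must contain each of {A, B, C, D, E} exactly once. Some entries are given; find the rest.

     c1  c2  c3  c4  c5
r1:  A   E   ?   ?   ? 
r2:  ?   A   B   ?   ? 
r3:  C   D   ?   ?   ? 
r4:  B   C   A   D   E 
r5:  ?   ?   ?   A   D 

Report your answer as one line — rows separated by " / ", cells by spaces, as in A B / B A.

A E D C B / D A B E C / C D E B A / B C A D E / E B C A D

(r2,c5) = C
(r3,c3) = E
(r3,c4) = B
(r3,c5) = A
(r5,c1) = E
(r5,c2) = B
(r5,c3) = C
(r1,c3) = D
(r1,c4) = C
(r1,c5) = B
(r2,c1) = D
(r2,c4) = E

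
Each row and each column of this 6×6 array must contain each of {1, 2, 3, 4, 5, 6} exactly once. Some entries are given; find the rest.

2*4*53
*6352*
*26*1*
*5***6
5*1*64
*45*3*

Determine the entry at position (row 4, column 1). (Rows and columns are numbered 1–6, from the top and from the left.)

1

(r1,c2) = 1
(r1,c4) = 6
(r2,c6) = 1
(r3,c6) = 5
(r4,c3) = 2
(r4,c5) = 4
(r5,c2) = 3
(r5,c4) = 2
(r6,c4) = 1
(r6,c6) = 2
(r2,c1) = 4
(r3,c1) = 3
(r3,c4) = 4
(r4,c1) = 1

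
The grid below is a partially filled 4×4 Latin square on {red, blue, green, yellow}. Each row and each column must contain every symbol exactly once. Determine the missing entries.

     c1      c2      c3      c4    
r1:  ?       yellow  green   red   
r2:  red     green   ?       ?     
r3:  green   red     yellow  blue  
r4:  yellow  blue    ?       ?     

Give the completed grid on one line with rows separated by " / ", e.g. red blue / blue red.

blue yellow green red / red green blue yellow / green red yellow blue / yellow blue red green

(r1,c1): row 1 has {red,green,yellow}; column 1 has {red,green,yellow}, so it must be blue.
(r2,c3): row 2 has {red,green}; column 3 has {green,yellow}, so it must be blue.
(r2,c4): row 2 has {red,blue,green}; column 4 has {red,blue}, so it must be yellow.
(r4,c3): row 4 has {blue,yellow}; column 3 has {blue,green,yellow}, so it must be red.
(r4,c4): row 4 has {red,blue,yellow}; column 4 has {red,blue,yellow}, so it must be green.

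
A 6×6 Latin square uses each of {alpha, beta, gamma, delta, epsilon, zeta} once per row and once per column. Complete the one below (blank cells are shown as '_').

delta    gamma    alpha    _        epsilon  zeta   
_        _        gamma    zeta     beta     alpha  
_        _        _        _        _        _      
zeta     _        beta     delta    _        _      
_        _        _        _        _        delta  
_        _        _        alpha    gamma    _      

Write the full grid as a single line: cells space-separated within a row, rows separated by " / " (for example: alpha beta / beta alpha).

(r1,c4): row 1 has {alpha,gamma,delta,epsilon,zeta}; column 4 has {alpha,delta,zeta}, so it must be beta.
(r2,c1): row 2 has {alpha,beta,gamma,zeta}; column 1 has {delta,zeta}, so it must be epsilon.
(r2,c2): row 2 has {alpha,beta,gamma,epsilon,zeta}; column 2 has {gamma}, so it must be delta.
(r4,c5): row 4 has {beta,delta,zeta}; column 5 has {beta,gamma,epsilon}, so it must be alpha.
(r5,c5): row 5 has {delta}; column 5 has {alpha,beta,gamma,epsilon}, so it must be zeta.
(r6,c1): row 6 has {alpha,gamma}; column 1 has {delta,epsilon,zeta}, so it must be beta.
(r6,c6): row 6 has {alpha,beta,gamma}; column 6 has {alpha,delta,zeta}, so it must be epsilon.
(r3,c5): row 3 is empty so far; column 5 has {alpha,beta,gamma,epsilon,zeta}, so it must be delta.
(r4,c2): row 4 has {alpha,beta,delta,zeta}; column 2 has {gamma,delta}, so it must be epsilon.
(r4,c6): row 4 has {alpha,beta,delta,epsilon,zeta}; column 6 has {alpha,delta,epsilon,zeta}, so it must be gamma.
(r5,c3): row 5 has {delta,zeta}; column 3 has {alpha,beta,gamma}, so it must be epsilon.
(r5,c4): row 5 has {delta,epsilon,zeta}; column 4 has {alpha,beta,delta,zeta}, so it must be gamma.
(r6,c2): row 6 has {alpha,beta,gamma,epsilon}; column 2 has {gamma,delta,epsilon}, so it must be zeta.
(r6,c3): row 6 has {alpha,beta,gamma,epsilon,zeta}; column 3 has {alpha,beta,gamma,epsilon}, so it must be delta.
(r3,c3): row 3 has {delta}; column 3 has {alpha,beta,gamma,delta,epsilon}, so it must be zeta.
(r3,c4): row 3 has {delta,zeta}; column 4 has {alpha,beta,gamma,delta,zeta}, so it must be epsilon.
(r3,c6): row 3 has {delta,epsilon,zeta}; column 6 has {alpha,gamma,delta,epsilon,zeta}, so it must be beta.
(r5,c1): row 5 has {gamma,delta,epsilon,zeta}; column 1 has {beta,delta,epsilon,zeta}, so it must be alpha.
(r5,c2): row 5 has {alpha,gamma,delta,epsilon,zeta}; column 2 has {gamma,delta,epsilon,zeta}, so it must be beta.
(r3,c1): row 3 has {beta,delta,epsilon,zeta}; column 1 has {alpha,beta,delta,epsilon,zeta}, so it must be gamma.
(r3,c2): row 3 has {beta,gamma,delta,epsilon,zeta}; column 2 has {beta,gamma,delta,epsilon,zeta}, so it must be alpha.

delta gamma alpha beta epsilon zeta / epsilon delta gamma zeta beta alpha / gamma alpha zeta epsilon delta beta / zeta epsilon beta delta alpha gamma / alpha beta epsilon gamma zeta delta / beta zeta delta alpha gamma epsilon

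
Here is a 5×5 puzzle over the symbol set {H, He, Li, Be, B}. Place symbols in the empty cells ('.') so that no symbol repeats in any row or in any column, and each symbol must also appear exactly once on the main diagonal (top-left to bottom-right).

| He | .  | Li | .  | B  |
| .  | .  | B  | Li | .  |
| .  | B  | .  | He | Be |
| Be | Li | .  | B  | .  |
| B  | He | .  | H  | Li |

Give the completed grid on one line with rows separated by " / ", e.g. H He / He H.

He H Li Be B / H Be B Li He / Li B H He Be / Be Li He B H / B He Be H Li

Cell (r1,c4): row 1 has {He,Li,B}; column 4 has {H,He,Li,B} → Be.
Cell (r2,c1): row 2 has {Li,B}; column 1 has {He,Be,B} → H.
Cell (r2,c2): row 2 has {H,Li,B}; column 2 has {He,Li,B}; the diagonal has {He,Li,B} → Be.
Cell (r2,c5): row 2 has {H,Li,Be,B}; column 5 has {Li,Be,B} → He.
Cell (r3,c1): row 3 has {He,Be,B}; column 1 has {H,He,Be,B} → Li.
Cell (r3,c3): row 3 has {He,Li,Be,B}; column 3 has {Li,B}; the diagonal has {He,Li,Be,B} → H.
Cell (r4,c3): row 4 has {Li,Be,B}; column 3 has {H,Li,B} → He.
Cell (r4,c5): row 4 has {He,Li,Be,B}; column 5 has {He,Li,Be,B} → H.
Cell (r5,c3): row 5 has {H,He,Li,B}; column 3 has {H,He,Li,B} → Be.
Cell (r1,c2): row 1 has {He,Li,Be,B}; column 2 has {He,Li,Be,B} → H.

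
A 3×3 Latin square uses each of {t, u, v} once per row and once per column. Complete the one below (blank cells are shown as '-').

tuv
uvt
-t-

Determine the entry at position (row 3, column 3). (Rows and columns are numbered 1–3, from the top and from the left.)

(r3,c1) = v
(r3,c3) = u

u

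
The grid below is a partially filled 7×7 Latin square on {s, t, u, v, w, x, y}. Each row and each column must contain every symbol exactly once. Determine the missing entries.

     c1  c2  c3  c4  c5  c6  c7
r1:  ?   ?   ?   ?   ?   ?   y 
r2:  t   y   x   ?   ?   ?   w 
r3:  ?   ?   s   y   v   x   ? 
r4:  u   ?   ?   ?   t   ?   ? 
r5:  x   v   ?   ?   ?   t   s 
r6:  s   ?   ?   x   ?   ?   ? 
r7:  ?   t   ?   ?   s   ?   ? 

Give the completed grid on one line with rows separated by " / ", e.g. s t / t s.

Cell (r2,c5): row 2 has {t,w,x,y}; column 5 has {s,t,v} → u.
Cell (r3,c1): row 3 has {s,v,x,y}; column 1 has {s,t,u,x} → w.
Cell (r3,c2): row 3 has {s,v,w,x,y}; column 2 has {t,v,y} → u.
Cell (r3,c7): row 3 has {s,u,v,w,x,y}; column 7 has {s,w,y} → t.
Cell (r6,c2): row 6 has {s,x}; column 2 has {t,u,v,y} → w.
Cell (r6,c5): row 6 has {s,w,x}; column 5 has {s,t,u,v} → y.
Cell (r1,c1): row 1 has {y}; column 1 has {s,t,u,w,x} → v.
Cell (r5,c5): row 5 has {s,t,v,x}; column 5 has {s,t,u,v,y} → w.
Cell (r7,c1): row 7 has {s,t}; column 1 has {s,t,u,v,w,x} → y.
Cell (r1,c5): row 1 has {v,y}; column 5 has {s,t,u,v,w,y} → x.
Cell (r5,c4): row 5 has {s,t,v,w,x}; column 4 has {x,y} → u.
Cell (r1,c2): row 1 has {v,x,y}; column 2 has {t,u,v,w,y} → s.
Cell (r4,c2): row 4 has {t,u}; column 2 has {s,t,u,v,w,y} → x.
Cell (r4,c7): row 4 has {t,u,x}; column 7 has {s,t,w,y} → v.
Cell (r5,c3): row 5 has {s,t,u,v,w,x}; column 3 has {s,x} → y.
Cell (r6,c7): row 6 has {s,w,x,y}; column 7 has {s,t,v,w,y} → u.
Cell (r7,c7): row 7 has {s,t,y}; column 7 has {s,t,u,v,w,y} → x.
Cell (r4,c3): row 4 has {t,u,v,x}; column 3 has {s,x,y} → w.
Cell (r4,c4): row 4 has {t,u,v,w,x}; column 4 has {u,x,y} → s.
Cell (r4,c6): row 4 has {s,t,u,v,w,x}; column 6 has {t,x} → y.
Cell (r6,c6): row 6 has {s,u,w,x,y}; column 6 has {t,x,y} → v.
Cell (r2,c4): row 2 has {t,u,w,x,y}; column 4 has {s,u,x,y} → v.
Cell (r2,c6): row 2 has {t,u,v,w,x,y}; column 6 has {t,v,x,y} → s.
Cell (r6,c3): row 6 has {s,u,v,w,x,y}; column 3 has {s,w,x,y} → t.
Cell (r7,c4): row 7 has {s,t,x,y}; column 4 has {s,u,v,x,y} → w.
Cell (r7,c6): row 7 has {s,t,w,x,y}; column 6 has {s,t,v,x,y} → u.
Cell (r1,c3): row 1 has {s,v,x,y}; column 3 has {s,t,w,x,y} → u.
Cell (r1,c4): row 1 has {s,u,v,x,y}; column 4 has {s,u,v,w,x,y} → t.
Cell (r1,c6): row 1 has {s,t,u,v,x,y}; column 6 has {s,t,u,v,x,y} → w.
Cell (r7,c3): row 7 has {s,t,u,w,x,y}; column 3 has {s,t,u,w,x,y} → v.

v s u t x w y / t y x v u s w / w u s y v x t / u x w s t y v / x v y u w t s / s w t x y v u / y t v w s u x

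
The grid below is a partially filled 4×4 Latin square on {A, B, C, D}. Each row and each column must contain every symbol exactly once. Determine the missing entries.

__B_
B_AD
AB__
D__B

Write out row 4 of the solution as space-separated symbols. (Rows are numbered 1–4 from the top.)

D A C B

At row 1, column 1: row 1 has {B}; column 1 has {A,B,D}; that leaves C.
At row 1, column 4: row 1 has {B,C}; column 4 has {B,D}; that leaves A.
At row 2, column 2: row 2 has {A,B,D}; column 2 has {B}; that leaves C.
At row 3, column 4: row 3 has {A,B}; column 4 has {A,B,D}; that leaves C.
At row 4, column 2: row 4 has {B,D}; column 2 has {B,C}; that leaves A.
At row 4, column 3: row 4 has {A,B,D}; column 3 has {A,B}; that leaves C.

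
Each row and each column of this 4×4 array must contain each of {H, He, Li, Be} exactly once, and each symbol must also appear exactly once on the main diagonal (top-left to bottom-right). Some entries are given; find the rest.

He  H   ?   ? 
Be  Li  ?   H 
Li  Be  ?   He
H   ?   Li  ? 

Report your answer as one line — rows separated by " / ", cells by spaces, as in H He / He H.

He H Be Li / Be Li He H / Li Be H He / H He Li Be

(r1,c3) = Be
(r1,c4) = Li
(r2,c3) = He
(r3,c3) = H
(r4,c2) = He
(r4,c4) = Be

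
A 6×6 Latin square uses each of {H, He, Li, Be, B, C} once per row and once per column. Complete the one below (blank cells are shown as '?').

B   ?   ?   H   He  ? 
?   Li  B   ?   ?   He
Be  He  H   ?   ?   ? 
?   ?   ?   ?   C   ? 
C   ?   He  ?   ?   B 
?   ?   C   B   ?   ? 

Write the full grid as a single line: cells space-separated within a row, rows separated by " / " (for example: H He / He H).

(r2,c1): row 2 has {He,Li,B}; column 1 has {Be,B,C}, so it must be H.
(r2,c5): row 2 has {H,He,Li,B}; column 5 has {He,C}, so it must be Be.
(r2,c4): row 2 has {H,He,Li,Be,B}; column 4 has {H,B}, so it must be C.
(r3,c4): row 3 has {H,He,Be}; column 4 has {H,B,C}, so it must be Li.
(r3,c5): row 3 has {H,He,Li,Be}; column 5 has {He,Be,C}, so it must be B.
(r3,c6): row 3 has {H,He,Li,Be,B}; column 6 has {He,B}, so it must be C.
(r5,c4): row 5 has {He,B,C}; column 4 has {H,Li,B,C}, so it must be Be.
(r4,c4): row 4 has {C}; column 4 has {H,Li,Be,B,C}, so it must be He.
(r5,c2): row 5 has {He,Be,B,C}; column 2 has {He,Li}, so it must be H.
(r5,c5): row 5 has {H,He,Be,B,C}; column 5 has {He,Be,B,C}, so it must be Li.
(r6,c2): row 6 has {B,C}; column 2 has {H,He,Li}, so it must be Be.
(r6,c5): row 6 has {Be,B,C}; column 5 has {He,Li,Be,B,C}, so it must be H.
(r6,c6): row 6 has {H,Be,B,C}; column 6 has {He,B,C}, so it must be Li.
(r1,c2): row 1 has {H,He,B}; column 2 has {H,He,Li,Be}, so it must be C.
(r1,c6): row 1 has {H,He,B,C}; column 6 has {He,Li,B,C}, so it must be Be.
(r4,c1): row 4 has {He,C}; column 1 has {H,Be,B,C}, so it must be Li.
(r4,c2): row 4 has {He,Li,C}; column 2 has {H,He,Li,Be,C}, so it must be B.
(r4,c3): row 4 has {He,Li,B,C}; column 3 has {H,He,B,C}, so it must be Be.
(r4,c6): row 4 has {He,Li,Be,B,C}; column 6 has {He,Li,Be,B,C}, so it must be H.
(r6,c1): row 6 has {H,Li,Be,B,C}; column 1 has {H,Li,Be,B,C}, so it must be He.
(r1,c3): row 1 has {H,He,Be,B,C}; column 3 has {H,He,Be,B,C}, so it must be Li.

B C Li H He Be / H Li B C Be He / Be He H Li B C / Li B Be He C H / C H He Be Li B / He Be C B H Li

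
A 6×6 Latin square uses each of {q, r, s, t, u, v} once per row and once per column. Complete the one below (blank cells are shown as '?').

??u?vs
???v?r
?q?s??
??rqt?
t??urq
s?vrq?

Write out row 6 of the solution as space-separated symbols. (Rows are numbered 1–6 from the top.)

s u v r q t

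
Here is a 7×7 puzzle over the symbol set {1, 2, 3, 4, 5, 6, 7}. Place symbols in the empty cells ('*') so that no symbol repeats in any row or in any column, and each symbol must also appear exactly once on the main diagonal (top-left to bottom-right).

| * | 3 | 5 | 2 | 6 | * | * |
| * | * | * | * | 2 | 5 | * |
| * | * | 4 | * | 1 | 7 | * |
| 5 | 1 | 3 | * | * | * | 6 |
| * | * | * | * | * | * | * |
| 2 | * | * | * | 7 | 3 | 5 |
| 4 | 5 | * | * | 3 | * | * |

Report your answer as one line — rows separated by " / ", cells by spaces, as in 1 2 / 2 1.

1 3 5 2 6 4 7 / 7 6 1 3 2 5 4 / 6 2 4 5 1 7 3 / 5 1 3 7 4 2 6 / 3 7 2 4 5 6 1 / 2 4 6 1 7 3 5 / 4 5 7 6 3 1 2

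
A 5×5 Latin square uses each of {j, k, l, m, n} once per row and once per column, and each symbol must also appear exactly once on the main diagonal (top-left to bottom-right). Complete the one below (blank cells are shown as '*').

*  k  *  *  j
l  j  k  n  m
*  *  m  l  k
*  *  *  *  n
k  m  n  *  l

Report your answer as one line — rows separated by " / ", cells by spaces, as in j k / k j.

n k l m j / l j k n m / j n m l k / m l j k n / k m n j l

(r1,c1) = n
(r1,c3) = l
(r1,c4) = m
(r3,c1) = j
(r3,c2) = n
(r4,c1) = m
(r4,c2) = l
(r4,c3) = j
(r4,c4) = k
(r5,c4) = j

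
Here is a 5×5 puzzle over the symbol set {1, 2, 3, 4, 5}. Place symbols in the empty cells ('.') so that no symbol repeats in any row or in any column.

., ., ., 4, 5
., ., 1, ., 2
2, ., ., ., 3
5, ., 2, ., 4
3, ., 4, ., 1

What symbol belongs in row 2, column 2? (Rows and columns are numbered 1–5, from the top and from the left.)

3

Cell (r1,c1): row 1 has {4,5}; column 1 has {2,3,5} → 1.
Cell (r1,c3): row 1 has {1,4,5}; column 3 has {1,2,4} → 3.
Cell (r2,c1): row 2 has {1,2}; column 1 has {1,2,3,5} → 4.
Cell (r3,c3): row 3 has {2,3}; column 3 has {1,2,3,4} → 5.
Cell (r3,c4): row 3 has {2,3,5}; column 4 has {4} → 1.
Cell (r4,c4): row 4 has {2,4,5}; column 4 has {1,4} → 3.
Cell (r1,c2): row 1 has {1,3,4,5}; column 2 is empty so far → 2.
Cell (r2,c4): row 2 has {1,2,4}; column 4 has {1,3,4} → 5.
Cell (r3,c2): row 3 has {1,2,3,5}; column 2 has {2} → 4.
Cell (r4,c2): row 4 has {2,3,4,5}; column 2 has {2,4} → 1.
Cell (r5,c2): row 5 has {1,3,4}; column 2 has {1,2,4} → 5.
Cell (r5,c4): row 5 has {1,3,4,5}; column 4 has {1,3,4,5} → 2.
Cell (r2,c2): row 2 has {1,2,4,5}; column 2 has {1,2,4,5} → 3.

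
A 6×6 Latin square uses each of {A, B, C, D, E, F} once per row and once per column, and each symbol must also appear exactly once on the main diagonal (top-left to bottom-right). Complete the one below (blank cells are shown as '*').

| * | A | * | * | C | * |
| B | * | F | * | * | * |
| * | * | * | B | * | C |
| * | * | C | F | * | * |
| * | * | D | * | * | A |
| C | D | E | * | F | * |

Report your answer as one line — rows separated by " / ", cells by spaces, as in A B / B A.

D A B E C F / B C F D A E / E F A B D C / A E C F B D / F B D C E A / C D E A F B

Cell (r1,c3): row 1 has {A,C}; column 3 has {C,D,E,F} → B.
Cell (r3,c3): row 3 has {B,C}; column 3 has {B,C,D,E,F}; the diagonal has {F} → A.
Cell (r6,c4): row 6 has {C,D,E,F}; column 4 has {B,F} → A.
Cell (r6,c6): row 6 has {A,C,D,E,F}; column 6 has {A,C}; the diagonal has {A,F} → B.
Cell (r5,c5): row 5 has {A,D}; column 5 has {C,F}; the diagonal has {A,B,F} → E.
Cell (r1,c1): row 1 has {A,B,C}; column 1 has {B,C}; the diagonal has {A,B,E,F} → D.
Cell (r1,c4): row 1 has {A,B,C,D}; column 4 has {A,B,F} → E.
Cell (r1,c6): row 1 has {A,B,C,D,E}; column 6 has {A,B,C} → F.
Cell (r2,c2): row 2 has {B,F}; column 2 has {A,D}; the diagonal has {A,B,D,E,F} → C.
Cell (r2,c4): row 2 has {B,C,F}; column 4 has {A,B,E,F} → D.
Cell (r2,c5): row 2 has {B,C,D,F}; column 5 has {C,E,F} → A.
Cell (r2,c6): row 2 has {A,B,C,D,F}; column 6 has {A,B,C,F} → E.
Cell (r3,c5): row 3 has {A,B,C}; column 5 has {A,C,E,F} → D.
Cell (r4,c5): row 4 has {C,F}; column 5 has {A,C,D,E,F} → B.
Cell (r4,c6): row 4 has {B,C,F}; column 6 has {A,B,C,E,F} → D.
Cell (r5,c1): row 5 has {A,D,E}; column 1 has {B,C,D} → F.
Cell (r5,c2): row 5 has {A,D,E,F}; column 2 has {A,C,D} → B.
Cell (r5,c4): row 5 has {A,B,D,E,F}; column 4 has {A,B,D,E,F} → C.
Cell (r3,c1): row 3 has {A,B,C,D}; column 1 has {B,C,D,F} → E.
Cell (r3,c2): row 3 has {A,B,C,D,E}; column 2 has {A,B,C,D} → F.
Cell (r4,c1): row 4 has {B,C,D,F}; column 1 has {B,C,D,E,F} → A.
Cell (r4,c2): row 4 has {A,B,C,D,F}; column 2 has {A,B,C,D,F} → E.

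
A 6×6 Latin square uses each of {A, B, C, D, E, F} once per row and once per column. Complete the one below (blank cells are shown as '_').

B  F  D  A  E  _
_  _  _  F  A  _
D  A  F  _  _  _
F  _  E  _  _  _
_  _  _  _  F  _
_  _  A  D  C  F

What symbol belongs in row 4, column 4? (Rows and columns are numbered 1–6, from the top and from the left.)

At row 1, column 6: row 1 has {A,B,D,E,F}; column 6 has {F}; that leaves C.
At row 3, column 5: row 3 has {A,D,F}; column 5 has {A,C,E,F}; that leaves B.
At row 3, column 6: row 3 has {A,B,D,F}; column 6 has {C,F}; that leaves E.
At row 4, column 5: row 4 has {E,F}; column 5 has {A,B,C,E,F}; that leaves D.
At row 6, column 1: row 6 has {A,C,D,F}; column 1 has {B,D,F}; that leaves E.
At row 6, column 2: row 6 has {A,C,D,E,F}; column 2 has {A,F}; that leaves B.
At row 2, column 1: row 2 has {A,F}; column 1 has {B,D,E,F}; that leaves C.
At row 2, column 3: row 2 has {A,C,F}; column 3 has {A,D,E,F}; that leaves B.
At row 2, column 6: row 2 has {A,B,C,F}; column 6 has {C,E,F}; that leaves D.
At row 3, column 4: row 3 has {A,B,D,E,F}; column 4 has {A,D,F}; that leaves C.
At row 4, column 2: row 4 has {D,E,F}; column 2 has {A,B,F}; that leaves C.
At row 4, column 4: row 4 has {C,D,E,F}; column 4 has {A,C,D,F}; that leaves B.

B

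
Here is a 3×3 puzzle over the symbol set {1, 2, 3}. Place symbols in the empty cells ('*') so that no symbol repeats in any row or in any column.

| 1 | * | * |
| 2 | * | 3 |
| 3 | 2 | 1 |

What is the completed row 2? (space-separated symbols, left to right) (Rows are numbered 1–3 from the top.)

2 1 3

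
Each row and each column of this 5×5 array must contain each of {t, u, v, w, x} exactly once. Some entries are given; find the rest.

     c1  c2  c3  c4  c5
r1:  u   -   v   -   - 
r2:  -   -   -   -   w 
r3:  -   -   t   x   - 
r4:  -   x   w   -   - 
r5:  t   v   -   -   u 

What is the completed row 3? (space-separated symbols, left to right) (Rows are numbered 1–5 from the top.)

w u t x v

(r3,c5) = v
(r4,c1) = v
(r4,c5) = t
(r5,c3) = x
(r5,c4) = w
(r1,c4) = t
(r1,c5) = x
(r2,c1) = x
(r2,c3) = u
(r2,c4) = v
(r3,c1) = w
(r3,c2) = u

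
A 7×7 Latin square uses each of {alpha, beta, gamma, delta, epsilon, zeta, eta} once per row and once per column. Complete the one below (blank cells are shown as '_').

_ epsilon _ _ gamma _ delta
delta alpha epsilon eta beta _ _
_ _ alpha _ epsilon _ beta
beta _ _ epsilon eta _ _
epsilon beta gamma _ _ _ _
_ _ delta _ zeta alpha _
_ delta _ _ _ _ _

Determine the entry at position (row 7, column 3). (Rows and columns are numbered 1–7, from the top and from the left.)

(r4,c3) = zeta
(r7,c5) = alpha
(r4,c2) = gamma
(r4,c6) = delta
(r4,c7) = alpha
(r5,c5) = delta
(r6,c2) = eta
(r3,c2) = zeta
(r6,c1) = gamma
(r6,c4) = beta
(r6,c7) = epsilon
(r3,c1) = eta
(r3,c6) = gamma
(r7,c1) = zeta
(r7,c4) = gamma
(r7,c7) = eta
(r1,c1) = alpha
(r1,c4) = zeta
(r2,c6) = zeta
(r2,c7) = gamma
(r3,c4) = delta
(r5,c4) = alpha
(r5,c6) = eta
(r5,c7) = zeta
(r7,c3) = beta

beta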